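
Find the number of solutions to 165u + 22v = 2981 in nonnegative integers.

9

gcd(165, 22) = 11  (165 = 7*22 + 11, 22 = 2*11).
Back-substituting, 165*(1) + 22*(-7) = 11.
Scale by 271: one solution is (271, -1897). Reduce u mod 2: (1, 128).
General: u = 1 + 2t, v = 128 - 15t.
u ≥ 0 ⇒ t ≥ 0; v ≥ 0 ⇒ t ≤ 8. So t ∈ [0, 8]: 9 solutions.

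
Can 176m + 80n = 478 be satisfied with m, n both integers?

no

gcd(176, 80) = 16  (176 = 2×80 + 16, 80 = 5×16).
16 does not divide 478 (remainder 14), so no integer solutions.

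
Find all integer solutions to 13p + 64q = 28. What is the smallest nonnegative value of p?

12

gcd(64, 13):
  64 = 4*13 + 12
  13 = 1*12 + 1
  12 = 12*1
so gcd(64, 13) = 1.
1 divides 28, so solutions exist.
Back-substitute for Bézout coefficients:
  1 = 13 - 1*12
  ... = 13*(5) + 64*(-1)
Scale by 28/1 = 28: (p₀, q₀) = (140, -28).
General solution: p = 140 + 64t, q = -28 - 13t for integer t.
p ≥ 0: smallest is 140 mod 64 = 12 (at t = -2), with q = -2.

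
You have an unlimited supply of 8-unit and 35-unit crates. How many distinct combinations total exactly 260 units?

Need nonnegative integers with 8j + 35k = 260.
gcd(8, 35) = 1, and 8·(-13) + 35·(3) = 1.
So (j₀, k₀) = (-3380, 780); general j = -3380 + 35t, k = 780 - 8t.
j ≥ 0 ⇒ t ≥ 97; k ≥ 0 ⇒ t ≤ 97. That's 1 value of t.

1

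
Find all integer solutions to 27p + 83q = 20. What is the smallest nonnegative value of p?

gcd(83, 27) = 1  (83 = 3·27 + 2, 27 = 13·2 + 1, 2 = 2·1).
1 divides 20, so solutions exist.
Back-substituting, 27·(40) + 83·(-13) = 1.
Scale by 20/1 = 20: (p₀, q₀) = (800, -260).
General solution: p = 800 + 83t, q = -260 - 27t for integer t.
p ≥ 0: smallest is 800 mod 83 = 53 (at t = -9), with q = -17.

53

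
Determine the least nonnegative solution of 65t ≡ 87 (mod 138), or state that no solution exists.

gcd(138, 65) = 1.
1 divides 87, so solutions exist.
By Bézout, 65×(17) + 138×(-8) = 1.
So 65×(17) ≡ 1 (mod 138); multiply by 87: t ≡ 1479 (mod 138).
Smallest nonnegative: t = 1479 mod 138 = 99.

99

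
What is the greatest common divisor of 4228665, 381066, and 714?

gcd(4228665, 381066) = 21.
gcd(21, 714) = 21.

21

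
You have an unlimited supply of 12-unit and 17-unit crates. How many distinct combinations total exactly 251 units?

Need nonnegative integers with 12j + 17k = 251.
gcd(12, 17) = 1, and 12·(-7) + 17·(5) = 1.
So (j₀, k₀) = (-1757, 1255); general j = -1757 + 17t, k = 1255 - 12t.
j ≥ 0 ⇒ t ≥ 104; k ≥ 0 ⇒ t ≤ 104. That's 1 value of t.

1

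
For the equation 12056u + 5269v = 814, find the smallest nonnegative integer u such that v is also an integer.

424

gcd(12056, 5269) = 11.
11 divides 814, so solutions exist.
By Bézout, 12056·(-59) + 5269·(135) = 11.
Scale by 814/11 = 74: (u₀, v₀) = (-4366, 9990).
General solution: u = -4366 + 479t, v = 9990 - 1096t for integer t.
u ≥ 0: smallest is -4366 mod 479 = 424 (at t = 10), with v = -970.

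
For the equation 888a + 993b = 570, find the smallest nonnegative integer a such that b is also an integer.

231

gcd(993, 888):
  993 = 1*888 + 105
  888 = 8*105 + 48
  105 = 2*48 + 9
  48 = 5*9 + 3
  9 = 3*3
so gcd(993, 888) = 3.
3 divides 570, so solutions exist.
Back-substitute for Bézout coefficients:
  3 = 48 - 5*9
  ... = 888*(104) + 993*(-93)
Scale by 570/3 = 190: (a₀, b₀) = (19760, -17670).
General solution: a = 19760 + 331t, b = -17670 - 296t for integer t.
a ≥ 0: smallest is 19760 mod 331 = 231 (at t = -59), with b = -206.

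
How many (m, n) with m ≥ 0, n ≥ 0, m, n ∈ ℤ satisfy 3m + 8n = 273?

12

gcd(8, 3) = 1.
By Bézout, 3*(3) + 8*(-1) = 1.
One solution: (3, 33).
General: m = 3 + 8t, n = 33 - 3t.
m ≥ 0 ⇒ t ≥ 0; n ≥ 0 ⇒ t ≤ 11. So t ∈ [0, 11]: 12 solutions.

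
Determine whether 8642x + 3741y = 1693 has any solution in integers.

gcd(8642, 3741) = 29  (8642 = 2*3741 + 1160, 3741 = 3*1160 + 261, 1160 = 4*261 + 116, 261 = 2*116 + 29, 116 = 4*29).
29 does not divide 1693 (remainder 11), so no integer solutions.

no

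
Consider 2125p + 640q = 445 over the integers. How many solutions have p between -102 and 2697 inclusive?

22

gcd(2125, 640):
  2125 = 3*640 + 205
  640 = 3*205 + 25
  205 = 8*25 + 5
  25 = 5*5
so gcd(2125, 640) = 5.
Back-substitute for Bézout coefficients:
  5 = 205 - 8*25
  ... = 2125*(25) + 640*(-83)
Scale by 89: particular solution (2225, -7387); reduce p mod 128: (49, -162).
General solution: p = 49 + 128t, q = -162 - 425t for integer t.
-102 ≤ 49 + 128t ≤ 2697 gives t ∈ [-1, 20], which is 22 values.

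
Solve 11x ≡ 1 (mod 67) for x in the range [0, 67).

61

gcd(67, 11) = 1  (67 = 6·11 + 1, 11 = 11·1).
Back-substituting, 11·(-6) + 67·(1) = 1.
So 11·-6 ≡ 1 (mod 67), and -6 mod 67 = 61.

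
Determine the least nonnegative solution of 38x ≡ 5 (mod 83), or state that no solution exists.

46

gcd(83, 38) = 1.
1 divides 5, so solutions exist.
By Bézout, 38*(-24) + 83*(11) = 1.
So 38*(-24) ≡ 1 (mod 83); multiply by 5: x ≡ -120 (mod 83).
Smallest nonnegative: x = -120 mod 83 = 46.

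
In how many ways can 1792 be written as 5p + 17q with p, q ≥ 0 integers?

gcd(17, 5):
  17 = 3·5 + 2
  5 = 2·2 + 1
  2 = 2·1
so gcd(17, 5) = 1.
Back-substitute for Bézout coefficients:
  1 = 5 - 2·2
  ... = 5·(7) + 17·(-2)
Scale by 1792: one solution is (12544, -3584). Reduce p mod 17: (15, 101).
General: p = 15 + 17t, q = 101 - 5t.
p ≥ 0 ⇒ t ≥ 0; q ≥ 0 ⇒ t ≤ 20. So t ∈ [0, 20]: 21 solutions.

21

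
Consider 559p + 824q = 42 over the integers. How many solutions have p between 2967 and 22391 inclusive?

24

gcd(824, 559) = 1  (824 = 1·559 + 265, 559 = 2·265 + 29, 265 = 9·29 + 4, 29 = 7·4 + 1, 4 = 4·1).
Back-substituting, 559·(199) + 824·(-135) = 1.
Scale by 42: particular solution (8358, -5670); reduce p mod 824: (118, -80).
General solution: p = 118 + 824t, q = -80 - 559t for integer t.
2967 ≤ 118 + 824t ≤ 22391 gives t ∈ [4, 27], which is 24 values.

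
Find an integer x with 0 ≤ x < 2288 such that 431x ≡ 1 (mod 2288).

gcd(2288, 431) = 1  (2288 = 5*431 + 133, 431 = 3*133 + 32, 133 = 4*32 + 5, 32 = 6*5 + 2, 5 = 2*2 + 1, 2 = 2*1).
Back-substituting, 431*(-929) + 2288*(175) = 1.
So 431*-929 ≡ 1 (mod 2288), and -929 mod 2288 = 1359.

1359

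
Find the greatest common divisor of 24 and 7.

gcd(24, 7):
  24 = 3*7 + 3
  7 = 2*3 + 1
  3 = 3*1
so gcd(24, 7) = 1.

1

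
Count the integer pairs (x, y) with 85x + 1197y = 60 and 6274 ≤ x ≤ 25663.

gcd(1197, 85) = 1.
By Bézout, 85*(169) + 1197*(-12) = 1.
Particular solution: (564, -40).
General solution: x = 564 + 1197t, y = -40 - 85t for integer t.
6274 ≤ 564 + 1197t ≤ 25663 gives t ∈ [5, 20], which is 16 values.

16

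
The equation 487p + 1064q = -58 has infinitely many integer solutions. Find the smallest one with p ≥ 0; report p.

gcd(1064, 487):
  1064 = 2·487 + 90
  487 = 5·90 + 37
  90 = 2·37 + 16
  37 = 2·16 + 5
  16 = 3·5 + 1
  5 = 5·1
so gcd(1064, 487) = 1.
1 divides -58, so solutions exist.
Back-substitute for Bézout coefficients:
  1 = 16 - 3·5
  ... = 487·(-201) + 1064·(92)
Scale by -58/1 = -58: (p₀, q₀) = (11658, -5336).
General solution: p = 11658 + 1064t, q = -5336 - 487t for integer t.
p ≥ 0: smallest is 11658 mod 1064 = 1018 (at t = -10), with q = -466.

1018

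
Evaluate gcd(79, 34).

1

gcd(79, 34):
  79 = 2*34 + 11
  34 = 3*11 + 1
  11 = 11*1
so gcd(79, 34) = 1.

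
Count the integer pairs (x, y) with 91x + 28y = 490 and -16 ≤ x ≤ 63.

gcd(91, 28) = 7  (91 = 3·28 + 7, 28 = 4·7).
Back-substituting, 91·(1) + 28·(-3) = 7.
Scale by 70: particular solution (70, -210); reduce x mod 4: (2, 11).
General solution: x = 2 + 4t, y = 11 - 13t for integer t.
-16 ≤ 2 + 4t ≤ 63 gives t ∈ [-4, 15], which is 20 values.

20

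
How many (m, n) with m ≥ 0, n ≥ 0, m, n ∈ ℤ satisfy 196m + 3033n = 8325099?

gcd(3033, 196) = 1.
By Bézout, 196×(913) + 3033×(-59) = 1.
One solution: (2133, 2607).
General: m = 2133 + 3033t, n = 2607 - 196t.
m ≥ 0 ⇒ t ≥ 0; n ≥ 0 ⇒ t ≤ 13. So t ∈ [0, 13]: 14 solutions.

14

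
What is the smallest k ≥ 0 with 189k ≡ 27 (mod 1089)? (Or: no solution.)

52

gcd(1089, 189) = 9.
9 divides 27, so solutions exist.
By Bézout, 189·(-23) + 1089·(4) = 9.
So 189·(-23) ≡ 9 (mod 1089); multiply by 3: k ≡ -69 (mod 121).
Smallest nonnegative: k = -69 mod 121 = 52.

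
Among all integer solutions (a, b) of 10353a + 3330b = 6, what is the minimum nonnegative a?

gcd(10353, 3330):
  10353 = 3*3330 + 363
  3330 = 9*363 + 63
  363 = 5*63 + 48
  63 = 1*48 + 15
  48 = 3*15 + 3
  15 = 5*3
so gcd(10353, 3330) = 3.
3 divides 6, so solutions exist.
Back-substitute for Bézout coefficients:
  3 = 48 - 3*15
  ... = 10353*(211) + 3330*(-656)
Scale by 6/3 = 2: (a₀, b₀) = (422, -1312).
General solution: a = 422 + 1110t, b = -1312 - 3451t for integer t.
a ≥ 0: smallest is 422 mod 1110 = 422 (at t = 0), with b = -1312.

422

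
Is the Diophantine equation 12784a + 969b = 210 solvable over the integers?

no

gcd(12784, 969):
  12784 = 13·969 + 187
  969 = 5·187 + 34
  187 = 5·34 + 17
  34 = 2·17
so gcd(12784, 969) = 17.
17 does not divide 210 (remainder 6), so no integer solutions.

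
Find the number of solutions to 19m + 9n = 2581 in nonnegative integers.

gcd(19, 9) = 1  (19 = 2*9 + 1, 9 = 9*1).
Back-substituting, 19*(1) + 9*(-2) = 1.
Scale by 2581: one solution is (2581, -5162). Reduce m mod 9: (7, 272).
General: m = 7 + 9t, n = 272 - 19t.
m ≥ 0 ⇒ t ≥ 0; n ≥ 0 ⇒ t ≤ 14. So t ∈ [0, 14]: 15 solutions.

15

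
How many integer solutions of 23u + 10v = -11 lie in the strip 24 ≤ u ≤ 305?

gcd(23, 10):
  23 = 2×10 + 3
  10 = 3×3 + 1
  3 = 3×1
so gcd(23, 10) = 1.
Back-substitute for Bézout coefficients:
  1 = 10 - 3×3
  ... = 23×(-3) + 10×(7)
Scale by -11: particular solution (33, -77); reduce u mod 10: (3, -8).
General solution: u = 3 + 10t, v = -8 - 23t for integer t.
24 ≤ 3 + 10t ≤ 305 gives t ∈ [3, 30], which is 28 values.

28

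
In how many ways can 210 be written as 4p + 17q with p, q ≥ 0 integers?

gcd(17, 4) = 1.
By Bézout, 4×(-4) + 17×(1) = 1.
One solution: (10, 10).
General: p = 10 + 17t, q = 10 - 4t.
p ≥ 0 ⇒ t ≥ 0; q ≥ 0 ⇒ t ≤ 2. So t ∈ [0, 2]: 3 solutions.

3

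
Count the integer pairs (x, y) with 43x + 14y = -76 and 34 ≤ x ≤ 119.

6

gcd(43, 14) = 1.
By Bézout, 43×(1) + 14×(-3) = 1.
Particular solution: (8, -30).
General solution: x = 8 + 14t, y = -30 - 43t for integer t.
34 ≤ 8 + 14t ≤ 119 gives t ∈ [2, 7], which is 6 values.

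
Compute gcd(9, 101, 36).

gcd(101, 9) = 1.
gcd(1, 36) = 1.

1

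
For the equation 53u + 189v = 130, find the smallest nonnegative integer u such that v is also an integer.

gcd(189, 53) = 1.
1 divides 130, so solutions exist.
By Bézout, 53×(-82) + 189×(23) = 1.
Scale by 130/1 = 130: (u₀, v₀) = (-10660, 2990).
General solution: u = -10660 + 189t, v = 2990 - 53t for integer t.
u ≥ 0: smallest is -10660 mod 189 = 113 (at t = 57), with v = -31.

113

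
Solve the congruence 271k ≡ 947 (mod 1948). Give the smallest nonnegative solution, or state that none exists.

gcd(1948, 271) = 1.
1 divides 947, so solutions exist.
By Bézout, 271*(611) + 1948*(-85) = 1.
So 271*(611) ≡ 1 (mod 1948); multiply by 947: k ≡ 578617 (mod 1948).
Smallest nonnegative: k = 578617 mod 1948 = 61.

61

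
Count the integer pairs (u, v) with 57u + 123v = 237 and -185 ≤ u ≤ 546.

18

gcd(123, 57) = 3.
By Bézout, 57·(13) + 123·(-6) = 3.
Particular solution: (2, 1).
General solution: u = 2 + 41t, v = 1 - 19t for integer t.
-185 ≤ 2 + 41t ≤ 546 gives t ∈ [-4, 13], which is 18 values.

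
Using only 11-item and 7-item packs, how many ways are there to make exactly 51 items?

1

Need nonnegative integers with 11j + 7k = 51.
gcd(11, 7) = 1, and 11·(2) + 7·(-3) = 1.
So (j₀, k₀) = (102, -153); general j = 102 + 7t, k = -153 - 11t.
j ≥ 0 ⇒ t ≥ -14; k ≥ 0 ⇒ t ≤ -14. That's 1 value of t.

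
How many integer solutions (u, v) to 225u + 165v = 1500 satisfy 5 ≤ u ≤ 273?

gcd(225, 165) = 15  (225 = 1*165 + 60, 165 = 2*60 + 45, 60 = 1*45 + 15, 45 = 3*15).
Back-substituting, 225*(3) + 165*(-4) = 15.
Scale by 100: particular solution (300, -400); reduce u mod 11: (3, 5).
General solution: u = 3 + 11t, v = 5 - 15t for integer t.
5 ≤ 3 + 11t ≤ 273 gives t ∈ [1, 24], which is 24 values.

24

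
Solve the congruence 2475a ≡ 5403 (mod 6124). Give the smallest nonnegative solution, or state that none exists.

4649

gcd(6124, 2475) = 1  (6124 = 2*2475 + 1174, 2475 = 2*1174 + 127, 1174 = 9*127 + 31, 127 = 4*31 + 3, 31 = 10*3 + 1, 3 = 3*1).
1 divides 5403, so solutions exist.
Back-substituting, 2475*(-1977) + 6124*(799) = 1.
So 2475*(-1977) ≡ 1 (mod 6124); multiply by 5403: a ≡ -10681731 (mod 6124).
Smallest nonnegative: a = -10681731 mod 6124 = 4649.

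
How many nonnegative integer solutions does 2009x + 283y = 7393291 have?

gcd(2009, 283):
  2009 = 7×283 + 28
  283 = 10×28 + 3
  28 = 9×3 + 1
  3 = 3×1
so gcd(2009, 283) = 1.
Back-substitute for Bézout coefficients:
  1 = 28 - 9×3
  ... = 2009×(91) + 283×(-646)
Scale by 7393291: one solution is (672789481, -4776065986). Reduce x mod 283: (280, 24137).
General: x = 280 + 283t, y = 24137 - 2009t.
x ≥ 0 ⇒ t ≥ 0; y ≥ 0 ⇒ t ≤ 12. So t ∈ [0, 12]: 13 solutions.

13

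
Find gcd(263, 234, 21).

1

gcd(263, 234) = 1  (263 = 1*234 + 29, 234 = 8*29 + 2, 29 = 14*2 + 1, 2 = 2*1).
gcd(1, 21) = 1.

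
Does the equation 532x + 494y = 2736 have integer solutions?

gcd(532, 494) = 38  (532 = 1·494 + 38, 494 = 13·38).
38 divides 2736, so integer solutions exist.

yes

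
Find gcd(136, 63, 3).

gcd(136, 63) = 1  (136 = 2×63 + 10, 63 = 6×10 + 3, 10 = 3×3 + 1, 3 = 3×1).
gcd(1, 3) = 1.

1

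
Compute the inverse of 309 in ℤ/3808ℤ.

3389

gcd(3808, 309):
  3808 = 12·309 + 100
  309 = 3·100 + 9
  100 = 11·9 + 1
  9 = 9·1
so gcd(3808, 309) = 1.
Back-substitute for Bézout coefficients:
  1 = 100 - 11·9
  ... = 309·(-419) + 3808·(34)
So 309·-419 ≡ 1 (mod 3808), and -419 mod 3808 = 3389.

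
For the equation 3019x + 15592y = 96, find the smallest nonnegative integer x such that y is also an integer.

gcd(15592, 3019) = 1.
1 divides 96, so solutions exist.
By Bézout, 3019·(-2949) + 15592·(571) = 1.
Scale by 96/1 = 96: (x₀, y₀) = (-283104, 54816).
General solution: x = -283104 + 15592t, y = 54816 - 3019t for integer t.
x ≥ 0: smallest is -283104 mod 15592 = 13144 (at t = 19), with y = -2545.

13144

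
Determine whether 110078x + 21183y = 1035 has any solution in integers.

yes

gcd(110078, 21183) = 23.
23 divides 1035, so integer solutions exist.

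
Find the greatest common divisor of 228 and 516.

gcd(516, 228):
  516 = 2·228 + 60
  228 = 3·60 + 48
  60 = 1·48 + 12
  48 = 4·12
so gcd(516, 228) = 12.

12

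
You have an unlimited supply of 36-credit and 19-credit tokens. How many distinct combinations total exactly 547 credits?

Need nonnegative integers with 36j + 19k = 547.
gcd(36, 19) = 1, and 36·(9) + 19·(-17) = 1.
So (j₀, k₀) = (4923, -9299); general j = 4923 + 19t, k = -9299 - 36t.
j ≥ 0 ⇒ t ≥ -259; k ≥ 0 ⇒ t ≤ -259. That's 1 value of t.

1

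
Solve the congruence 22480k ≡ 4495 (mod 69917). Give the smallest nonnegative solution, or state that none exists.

50774

gcd(69917, 22480):
  69917 = 3*22480 + 2477
  22480 = 9*2477 + 187
  2477 = 13*187 + 46
  187 = 4*46 + 3
  46 = 15*3 + 1
  3 = 3*1
so gcd(69917, 22480) = 1.
1 divides 4495, so solutions exist.
Back-substitute for Bézout coefficients:
  1 = 46 - 15*3
  ... = 22480*(-22807) + 69917*(7333)
So 22480*(-22807) ≡ 1 (mod 69917); multiply by 4495: k ≡ -102517465 (mod 69917).
Smallest nonnegative: k = -102517465 mod 69917 = 50774.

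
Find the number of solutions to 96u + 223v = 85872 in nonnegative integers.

gcd(223, 96):
  223 = 2×96 + 31
  96 = 3×31 + 3
  31 = 10×3 + 1
  3 = 3×1
so gcd(223, 96) = 1.
Back-substitute for Bézout coefficients:
  1 = 31 - 10×3
  ... = 96×(-72) + 223×(31)
Scale by 85872: one solution is (-6182784, 2662032). Reduce u mod 223: (114, 336).
General: u = 114 + 223t, v = 336 - 96t.
u ≥ 0 ⇒ t ≥ 0; v ≥ 0 ⇒ t ≤ 3. So t ∈ [0, 3]: 4 solutions.

4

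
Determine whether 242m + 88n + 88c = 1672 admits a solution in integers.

yes

gcd(242, 88):
  242 = 2*88 + 66
  88 = 1*66 + 22
  66 = 3*22
so gcd(242, 88) = 22.
gcd(22, 88) = 22.
22 divides 1672, so integer solutions exist.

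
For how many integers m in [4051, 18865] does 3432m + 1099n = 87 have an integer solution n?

14

gcd(3432, 1099) = 1.
By Bézout, 3432×(-521) + 1099×(1627) = 1.
Particular solution: (831, -2595).
General solution: m = 831 + 1099t, n = -2595 - 3432t for integer t.
4051 ≤ 831 + 1099t ≤ 18865 gives t ∈ [3, 16], which is 14 values.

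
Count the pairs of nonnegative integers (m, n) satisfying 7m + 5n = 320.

gcd(7, 5) = 1.
By Bézout, 7·(-2) + 5·(3) = 1.
One solution: (0, 64).
General: m = 0 + 5t, n = 64 - 7t.
m ≥ 0 ⇒ t ≥ 0; n ≥ 0 ⇒ t ≤ 9. So t ∈ [0, 9]: 10 solutions.

10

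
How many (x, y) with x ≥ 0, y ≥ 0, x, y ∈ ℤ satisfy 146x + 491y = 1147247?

16

gcd(491, 146) = 1  (491 = 3×146 + 53, 146 = 2×53 + 40, 53 = 1×40 + 13, 40 = 3×13 + 1, 13 = 13×1).
Back-substituting, 146×(37) + 491×(-11) = 1.
Scale by 1147247: one solution is (42448139, -12619717). Reduce x mod 491: (207, 2275).
General: x = 207 + 491t, y = 2275 - 146t.
x ≥ 0 ⇒ t ≥ 0; y ≥ 0 ⇒ t ≤ 15. So t ∈ [0, 15]: 16 solutions.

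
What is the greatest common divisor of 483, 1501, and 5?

gcd(1501, 483):
  1501 = 3·483 + 52
  483 = 9·52 + 15
  52 = 3·15 + 7
  15 = 2·7 + 1
  7 = 7·1
so gcd(1501, 483) = 1.
gcd(1, 5) = 1.

1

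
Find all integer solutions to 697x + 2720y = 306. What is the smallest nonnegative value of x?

98

gcd(2720, 697):
  2720 = 3×697 + 629
  697 = 1×629 + 68
  629 = 9×68 + 17
  68 = 4×17
so gcd(2720, 697) = 17.
17 divides 306, so solutions exist.
Back-substitute for Bézout coefficients:
  17 = 629 - 9×68
  ... = 697×(-39) + 2720×(10)
Scale by 306/17 = 18: (x₀, y₀) = (-702, 180).
General solution: x = -702 + 160t, y = 180 - 41t for integer t.
x ≥ 0: smallest is -702 mod 160 = 98 (at t = 5), with y = -25.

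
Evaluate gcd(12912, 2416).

gcd(12912, 2416) = 16  (12912 = 5×2416 + 832, 2416 = 2×832 + 752, 832 = 1×752 + 80, 752 = 9×80 + 32, 80 = 2×32 + 16, 32 = 2×16).

16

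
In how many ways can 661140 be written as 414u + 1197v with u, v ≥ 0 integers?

12

gcd(1197, 414):
  1197 = 2·414 + 369
  414 = 1·369 + 45
  369 = 8·45 + 9
  45 = 5·9
so gcd(1197, 414) = 9.
Back-substitute for Bézout coefficients:
  9 = 369 - 8·45
  ... = 414·(-26) + 1197·(9)
Scale by 73460: one solution is (-1909960, 661140). Reduce u mod 133: (53, 534).
General: u = 53 + 133t, v = 534 - 46t.
u ≥ 0 ⇒ t ≥ 0; v ≥ 0 ⇒ t ≤ 11. So t ∈ [0, 11]: 12 solutions.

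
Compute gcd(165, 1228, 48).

1

gcd(1228, 165) = 1  (1228 = 7×165 + 73, 165 = 2×73 + 19, 73 = 3×19 + 16, 19 = 1×16 + 3, 16 = 5×3 + 1, 3 = 3×1).
gcd(1, 48) = 1.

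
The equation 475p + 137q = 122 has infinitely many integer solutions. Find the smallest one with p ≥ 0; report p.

49

gcd(475, 137) = 1.
1 divides 122, so solutions exist.
By Bézout, 475×(15) + 137×(-52) = 1.
Scale by 122/1 = 122: (p₀, q₀) = (1830, -6344).
General solution: p = 1830 + 137t, q = -6344 - 475t for integer t.
p ≥ 0: smallest is 1830 mod 137 = 49 (at t = -13), with q = -169.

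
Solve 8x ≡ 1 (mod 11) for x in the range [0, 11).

gcd(11, 8):
  11 = 1×8 + 3
  8 = 2×3 + 2
  3 = 1×2 + 1
  2 = 2×1
so gcd(11, 8) = 1.
Back-substitute for Bézout coefficients:
  1 = 3 - 1×2
  ... = 8×(-4) + 11×(3)
So 8×-4 ≡ 1 (mod 11), and -4 mod 11 = 7.

7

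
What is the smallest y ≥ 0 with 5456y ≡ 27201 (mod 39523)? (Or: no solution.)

no solution

gcd(39523, 5456) = 11.
11 does not divide 27201, so the congruence has no solution.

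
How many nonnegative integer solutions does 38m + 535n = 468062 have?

23

gcd(535, 38) = 1  (535 = 14×38 + 3, 38 = 12×3 + 2, 3 = 1×2 + 1, 2 = 2×1).
Back-substituting, 38×(-183) + 535×(13) = 1.
Scale by 468062: one solution is (-85655346, 6084806). Reduce m mod 535: (294, 854).
General: m = 294 + 535t, n = 854 - 38t.
m ≥ 0 ⇒ t ≥ 0; n ≥ 0 ⇒ t ≤ 22. So t ∈ [0, 22]: 23 solutions.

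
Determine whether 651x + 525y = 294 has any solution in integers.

gcd(651, 525) = 21  (651 = 1·525 + 126, 525 = 4·126 + 21, 126 = 6·21).
21 divides 294, so integer solutions exist.

yes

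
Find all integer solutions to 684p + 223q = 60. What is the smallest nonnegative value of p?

4

gcd(684, 223) = 1.
1 divides 60, so solutions exist.
By Bézout, 684*(-104) + 223*(319) = 1.
Scale by 60/1 = 60: (p₀, q₀) = (-6240, 19140).
General solution: p = -6240 + 223t, q = 19140 - 684t for integer t.
p ≥ 0: smallest is -6240 mod 223 = 4 (at t = 28), with q = -12.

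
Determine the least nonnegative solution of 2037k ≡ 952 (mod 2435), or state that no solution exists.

536

gcd(2435, 2037) = 1.
1 divides 952, so solutions exist.
By Bézout, 2037×(-777) + 2435×(650) = 1.
So 2037×(-777) ≡ 1 (mod 2435); multiply by 952: k ≡ -739704 (mod 2435).
Smallest nonnegative: k = -739704 mod 2435 = 536.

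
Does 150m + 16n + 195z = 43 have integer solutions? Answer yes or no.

gcd(150, 16):
  150 = 9·16 + 6
  16 = 2·6 + 4
  6 = 1·4 + 2
  4 = 2·2
so gcd(150, 16) = 2.
gcd(2, 195) = 1.
1 divides 43, so integer solutions exist.

yes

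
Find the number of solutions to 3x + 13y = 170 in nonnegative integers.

gcd(13, 3):
  13 = 4*3 + 1
  3 = 3*1
so gcd(13, 3) = 1.
Back-substitute for Bézout coefficients:
  1 = 13 - 4*3
  ... = 3*(-4) + 13*(1)
Scale by 170: one solution is (-680, 170). Reduce x mod 13: (9, 11).
General: x = 9 + 13t, y = 11 - 3t.
x ≥ 0 ⇒ t ≥ 0; y ≥ 0 ⇒ t ≤ 3. So t ∈ [0, 3]: 4 solutions.

4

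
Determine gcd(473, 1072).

1

gcd(1072, 473):
  1072 = 2·473 + 126
  473 = 3·126 + 95
  126 = 1·95 + 31
  95 = 3·31 + 2
  31 = 15·2 + 1
  2 = 2·1
so gcd(1072, 473) = 1.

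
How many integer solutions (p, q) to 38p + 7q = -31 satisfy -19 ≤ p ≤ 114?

19

gcd(38, 7):
  38 = 5×7 + 3
  7 = 2×3 + 1
  3 = 3×1
so gcd(38, 7) = 1.
Back-substitute for Bézout coefficients:
  1 = 7 - 2×3
  ... = 38×(-2) + 7×(11)
Scale by -31: particular solution (62, -341); reduce p mod 7: (6, -37).
General solution: p = 6 + 7t, q = -37 - 38t for integer t.
-19 ≤ 6 + 7t ≤ 114 gives t ∈ [-3, 15], which is 19 values.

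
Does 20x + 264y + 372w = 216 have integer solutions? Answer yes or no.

yes

gcd(264, 20):
  264 = 13×20 + 4
  20 = 5×4
so gcd(264, 20) = 4.
gcd(4, 372) = 4.
4 divides 216, so integer solutions exist.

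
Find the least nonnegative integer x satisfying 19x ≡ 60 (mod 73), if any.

7

gcd(73, 19) = 1.
1 divides 60, so solutions exist.
By Bézout, 19*(-23) + 73*(6) = 1.
So 19*(-23) ≡ 1 (mod 73); multiply by 60: x ≡ -1380 (mod 73).
Smallest nonnegative: x = -1380 mod 73 = 7.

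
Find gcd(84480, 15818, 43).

1

gcd(84480, 15818) = 22  (84480 = 5·15818 + 5390, 15818 = 2·5390 + 5038, 5390 = 1·5038 + 352, 5038 = 14·352 + 110, 352 = 3·110 + 22, 110 = 5·22).
gcd(22, 43) = 1.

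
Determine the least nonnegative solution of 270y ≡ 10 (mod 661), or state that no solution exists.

gcd(661, 270):
  661 = 2*270 + 121
  270 = 2*121 + 28
  121 = 4*28 + 9
  28 = 3*9 + 1
  9 = 9*1
so gcd(661, 270) = 1.
1 divides 10, so solutions exist.
Back-substitute for Bézout coefficients:
  1 = 28 - 3*9
  ... = 270*(71) + 661*(-29)
So 270*(71) ≡ 1 (mod 661); multiply by 10: y ≡ 710 (mod 661).
Smallest nonnegative: y = 710 mod 661 = 49.

49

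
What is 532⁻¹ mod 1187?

386

gcd(1187, 532):
  1187 = 2*532 + 123
  532 = 4*123 + 40
  123 = 3*40 + 3
  40 = 13*3 + 1
  3 = 3*1
so gcd(1187, 532) = 1.
Back-substitute for Bézout coefficients:
  1 = 40 - 13*3
  ... = 532*(386) + 1187*(-173)
So 532*386 ≡ 1 (mod 1187), and 386 mod 1187 = 386.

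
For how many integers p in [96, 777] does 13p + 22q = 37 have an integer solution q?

gcd(22, 13) = 1.
By Bézout, 13·(-5) + 22·(3) = 1.
Particular solution: (13, -6).
General solution: p = 13 + 22t, q = -6 - 13t for integer t.
96 ≤ 13 + 22t ≤ 777 gives t ∈ [4, 34], which is 31 values.

31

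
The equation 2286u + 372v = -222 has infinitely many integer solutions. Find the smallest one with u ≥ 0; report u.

gcd(2286, 372):
  2286 = 6×372 + 54
  372 = 6×54 + 48
  54 = 1×48 + 6
  48 = 8×6
so gcd(2286, 372) = 6.
6 divides -222, so solutions exist.
Back-substitute for Bézout coefficients:
  6 = 54 - 1×48
  ... = 2286×(7) + 372×(-43)
Scale by -222/6 = -37: (u₀, v₀) = (-259, 1591).
General solution: u = -259 + 62t, v = 1591 - 381t for integer t.
u ≥ 0: smallest is -259 mod 62 = 51 (at t = 5), with v = -314.

51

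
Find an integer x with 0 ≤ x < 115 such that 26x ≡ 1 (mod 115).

31

gcd(115, 26) = 1  (115 = 4×26 + 11, 26 = 2×11 + 4, 11 = 2×4 + 3, 4 = 1×3 + 1, 3 = 3×1).
Back-substituting, 26×(31) + 115×(-7) = 1.
So 26×31 ≡ 1 (mod 115), and 31 mod 115 = 31.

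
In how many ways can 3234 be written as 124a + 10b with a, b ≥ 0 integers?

6

gcd(124, 10) = 2  (124 = 12·10 + 4, 10 = 2·4 + 2, 4 = 2·2).
Back-substituting, 124·(-2) + 10·(25) = 2.
Scale by 1617: one solution is (-3234, 40425). Reduce a mod 5: (1, 311).
General: a = 1 + 5t, b = 311 - 62t.
a ≥ 0 ⇒ t ≥ 0; b ≥ 0 ⇒ t ≤ 5. So t ∈ [0, 5]: 6 solutions.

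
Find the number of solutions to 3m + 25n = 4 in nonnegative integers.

gcd(25, 3) = 1.
By Bézout, 3·(-8) + 25·(1) = 1.
One solution: (18, -2).
General: m = 18 + 25t, n = -2 - 3t.
m ≥ 0 ⇒ t ≥ 0; n ≥ 0 ⇒ t ≤ -1. So t ∈ [0, -1]: 0 solutions.

0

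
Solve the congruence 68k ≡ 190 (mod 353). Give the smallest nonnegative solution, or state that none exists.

117

gcd(353, 68):
  353 = 5·68 + 13
  68 = 5·13 + 3
  13 = 4·3 + 1
  3 = 3·1
so gcd(353, 68) = 1.
1 divides 190, so solutions exist.
Back-substitute for Bézout coefficients:
  1 = 13 - 4·3
  ... = 68·(-109) + 353·(21)
So 68·(-109) ≡ 1 (mod 353); multiply by 190: k ≡ -20710 (mod 353).
Smallest nonnegative: k = -20710 mod 353 = 117.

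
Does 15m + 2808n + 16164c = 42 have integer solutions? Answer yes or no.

gcd(2808, 15):
  2808 = 187×15 + 3
  15 = 5×3
so gcd(2808, 15) = 3.
gcd(3, 16164) = 3.
3 divides 42, so integer solutions exist.

yes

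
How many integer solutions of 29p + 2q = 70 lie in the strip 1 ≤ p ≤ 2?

gcd(29, 2) = 1  (29 = 14·2 + 1, 2 = 2·1).
Back-substituting, 29·(1) + 2·(-14) = 1.
Scale by 70: particular solution (70, -980); reduce p mod 2: (0, 35).
General solution: p = 0 + 2t, q = 35 - 29t for integer t.
1 ≤ 0 + 2t ≤ 2 gives t ∈ [1, 1], which is 1 value.

1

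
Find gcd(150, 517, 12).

1

gcd(517, 150) = 1  (517 = 3·150 + 67, 150 = 2·67 + 16, 67 = 4·16 + 3, 16 = 5·3 + 1, 3 = 3·1).
gcd(1, 12) = 1.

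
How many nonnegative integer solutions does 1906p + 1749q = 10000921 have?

3

gcd(1906, 1749) = 1  (1906 = 1·1749 + 157, 1749 = 11·157 + 22, 157 = 7·22 + 3, 22 = 7·3 + 1, 3 = 3·1).
Back-substituting, 1906·(-557) + 1749·(607) = 1.
Scale by 10000921: one solution is (-5570512997, 6070559047). Reduce p mod 1749: (1282, 4321).
General: p = 1282 + 1749t, q = 4321 - 1906t.
p ≥ 0 ⇒ t ≥ 0; q ≥ 0 ⇒ t ≤ 2. So t ∈ [0, 2]: 3 solutions.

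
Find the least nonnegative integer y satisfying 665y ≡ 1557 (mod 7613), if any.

gcd(7613, 665):
  7613 = 11*665 + 298
  665 = 2*298 + 69
  298 = 4*69 + 22
  69 = 3*22 + 3
  22 = 7*3 + 1
  3 = 3*1
so gcd(7613, 665) = 1.
1 divides 1557, so solutions exist.
Back-substitute for Bézout coefficients:
  1 = 22 - 7*3
  ... = 665*(-2427) + 7613*(212)
So 665*(-2427) ≡ 1 (mod 7613); multiply by 1557: y ≡ -3778839 (mod 7613).
Smallest nonnegative: y = -3778839 mod 7613 = 4822.

4822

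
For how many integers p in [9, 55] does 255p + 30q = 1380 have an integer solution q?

gcd(255, 30):
  255 = 8×30 + 15
  30 = 2×15
so gcd(255, 30) = 15.
Back-substitute for Bézout coefficients:
  15 = 255 - 8×30
  ... = 255×(1) + 30×(-8)
Scale by 92: particular solution (92, -736); reduce p mod 2: (0, 46).
General solution: p = 0 + 2t, q = 46 - 17t for integer t.
9 ≤ 0 + 2t ≤ 55 gives t ∈ [5, 27], which is 23 values.

23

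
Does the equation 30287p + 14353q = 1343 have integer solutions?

gcd(30287, 14353) = 31  (30287 = 2×14353 + 1581, 14353 = 9×1581 + 124, 1581 = 12×124 + 93, 124 = 1×93 + 31, 93 = 3×31).
31 does not divide 1343 (remainder 10), so no integer solutions.

no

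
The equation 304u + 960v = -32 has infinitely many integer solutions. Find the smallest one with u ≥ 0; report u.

gcd(960, 304) = 16.
16 divides -32, so solutions exist.
By Bézout, 304*(19) + 960*(-6) = 16.
Scale by -32/16 = -2: (u₀, v₀) = (-38, 12).
General solution: u = -38 + 60t, v = 12 - 19t for integer t.
u ≥ 0: smallest is -38 mod 60 = 22 (at t = 1), with v = -7.

22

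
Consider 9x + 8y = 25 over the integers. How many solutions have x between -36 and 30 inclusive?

gcd(9, 8) = 1  (9 = 1·8 + 1, 8 = 8·1).
Back-substituting, 9·(1) + 8·(-1) = 1.
Scale by 25: particular solution (25, -25); reduce x mod 8: (1, 2).
General solution: x = 1 + 8t, y = 2 - 9t for integer t.
-36 ≤ 1 + 8t ≤ 30 gives t ∈ [-4, 3], which is 8 values.

8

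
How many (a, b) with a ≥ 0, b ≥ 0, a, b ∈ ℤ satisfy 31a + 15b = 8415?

19

gcd(31, 15) = 1.
By Bézout, 31·(1) + 15·(-2) = 1.
One solution: (0, 561).
General: a = 0 + 15t, b = 561 - 31t.
a ≥ 0 ⇒ t ≥ 0; b ≥ 0 ⇒ t ≤ 18. So t ∈ [0, 18]: 19 solutions.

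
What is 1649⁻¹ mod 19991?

6401

gcd(19991, 1649) = 1  (19991 = 12·1649 + 203, 1649 = 8·203 + 25, 203 = 8·25 + 3, 25 = 8·3 + 1, 3 = 3·1).
Back-substituting, 1649·(6401) + 19991·(-528) = 1.
So 1649·6401 ≡ 1 (mod 19991), and 6401 mod 19991 = 6401.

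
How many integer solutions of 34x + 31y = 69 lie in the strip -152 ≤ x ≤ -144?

0

gcd(34, 31):
  34 = 1×31 + 3
  31 = 10×3 + 1
  3 = 3×1
so gcd(34, 31) = 1.
Back-substitute for Bézout coefficients:
  1 = 31 - 10×3
  ... = 34×(-10) + 31×(11)
Scale by 69: particular solution (-690, 759); reduce x mod 31: (23, -23).
General solution: x = 23 + 31t, y = -23 - 34t for integer t.
-152 ≤ 23 + 31t ≤ -144 gives t ∈ [-5, -6], which is 0 values.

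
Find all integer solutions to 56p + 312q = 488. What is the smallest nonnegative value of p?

gcd(312, 56) = 8.
8 divides 488, so solutions exist.
By Bézout, 56·(-11) + 312·(2) = 8.
Scale by 488/8 = 61: (p₀, q₀) = (-671, 122).
General solution: p = -671 + 39t, q = 122 - 7t for integer t.
p ≥ 0: smallest is -671 mod 39 = 31 (at t = 18), with q = -4.

31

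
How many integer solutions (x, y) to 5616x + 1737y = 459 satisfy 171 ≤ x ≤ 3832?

19

gcd(5616, 1737) = 9.
By Bézout, 5616*(-30) + 1737*(97) = 9.
Particular solution: (14, -45).
General solution: x = 14 + 193t, y = -45 - 624t for integer t.
171 ≤ 14 + 193t ≤ 3832 gives t ∈ [1, 19], which is 19 values.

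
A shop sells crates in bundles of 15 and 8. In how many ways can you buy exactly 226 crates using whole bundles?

Need nonnegative integers with 15j + 8k = 226.
gcd(15, 8) = 1, and 15·(-1) + 8·(2) = 1.
So (j₀, k₀) = (-226, 452); general j = -226 + 8t, k = 452 - 15t.
j ≥ 0 ⇒ t ≥ 29; k ≥ 0 ⇒ t ≤ 30. That's 2 values of t.

2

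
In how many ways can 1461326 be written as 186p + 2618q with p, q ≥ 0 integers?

6

gcd(2618, 186) = 2  (2618 = 14*186 + 14, 186 = 13*14 + 4, 14 = 3*4 + 2, 4 = 2*2).
Back-substituting, 186*(-563) + 2618*(40) = 2.
Scale by 730663: one solution is (-411363269, 29226520). Reduce p mod 1309: (453, 526).
General: p = 453 + 1309t, q = 526 - 93t.
p ≥ 0 ⇒ t ≥ 0; q ≥ 0 ⇒ t ≤ 5. So t ∈ [0, 5]: 6 solutions.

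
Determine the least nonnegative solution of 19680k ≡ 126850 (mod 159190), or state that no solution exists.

10336

gcd(159190, 19680) = 10  (159190 = 8×19680 + 1750, 19680 = 11×1750 + 430, 1750 = 4×430 + 30, 430 = 14×30 + 10, 30 = 3×10).
10 divides 126850, so solutions exist.
Back-substituting, 19680×(5185) + 159190×(-641) = 10.
So 19680×(5185) ≡ 10 (mod 159190); multiply by 12685: k ≡ 65771725 (mod 15919).
Smallest nonnegative: k = 65771725 mod 15919 = 10336.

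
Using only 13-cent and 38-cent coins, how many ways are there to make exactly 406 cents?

Need nonnegative integers with 13j + 38k = 406.
gcd(13, 38) = 1, and 13·(3) + 38·(-1) = 1.
So (j₀, k₀) = (1218, -406); general j = 1218 + 38t, k = -406 - 13t.
j ≥ 0 ⇒ t ≥ -32; k ≥ 0 ⇒ t ≤ -32. That's 1 value of t.

1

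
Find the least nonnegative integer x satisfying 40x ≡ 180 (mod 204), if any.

30

gcd(204, 40) = 4  (204 = 5×40 + 4, 40 = 10×4).
4 divides 180, so solutions exist.
Back-substituting, 40×(-5) + 204×(1) = 4.
So 40×(-5) ≡ 4 (mod 204); multiply by 45: x ≡ -225 (mod 51).
Smallest nonnegative: x = -225 mod 51 = 30.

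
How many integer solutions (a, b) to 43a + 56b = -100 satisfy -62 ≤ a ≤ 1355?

gcd(56, 43):
  56 = 1×43 + 13
  43 = 3×13 + 4
  13 = 3×4 + 1
  4 = 4×1
so gcd(56, 43) = 1.
Back-substitute for Bézout coefficients:
  1 = 13 - 3×4
  ... = 43×(-13) + 56×(10)
Scale by -100: particular solution (1300, -1000); reduce a mod 56: (12, -11).
General solution: a = 12 + 56t, b = -11 - 43t for integer t.
-62 ≤ 12 + 56t ≤ 1355 gives t ∈ [-1, 23], which is 25 values.

25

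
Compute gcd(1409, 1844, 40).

1

gcd(1844, 1409) = 1  (1844 = 1*1409 + 435, 1409 = 3*435 + 104, 435 = 4*104 + 19, 104 = 5*19 + 9, 19 = 2*9 + 1, 9 = 9*1).
gcd(1, 40) = 1.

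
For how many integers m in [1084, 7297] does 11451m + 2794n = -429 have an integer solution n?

25

gcd(11451, 2794) = 11.
By Bézout, 11451·(61) + 2794·(-250) = 11.
Particular solution: (161, -660).
General solution: m = 161 + 254t, n = -660 - 1041t for integer t.
1084 ≤ 161 + 254t ≤ 7297 gives t ∈ [4, 28], which is 25 values.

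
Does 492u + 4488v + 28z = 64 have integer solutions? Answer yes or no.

gcd(4488, 492) = 12  (4488 = 9×492 + 60, 492 = 8×60 + 12, 60 = 5×12).
gcd(12, 28) = 4.
4 divides 64, so integer solutions exist.

yes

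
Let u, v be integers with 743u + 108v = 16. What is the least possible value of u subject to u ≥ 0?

32

gcd(743, 108):
  743 = 6·108 + 95
  108 = 1·95 + 13
  95 = 7·13 + 4
  13 = 3·4 + 1
  4 = 4·1
so gcd(743, 108) = 1.
1 divides 16, so solutions exist.
Back-substitute for Bézout coefficients:
  1 = 13 - 3·4
  ... = 743·(-25) + 108·(172)
Scale by 16/1 = 16: (u₀, v₀) = (-400, 2752).
General solution: u = -400 + 108t, v = 2752 - 743t for integer t.
u ≥ 0: smallest is -400 mod 108 = 32 (at t = 4), with v = -220.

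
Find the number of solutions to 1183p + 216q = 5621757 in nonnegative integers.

gcd(1183, 216) = 1  (1183 = 5·216 + 103, 216 = 2·103 + 10, 103 = 10·10 + 3, 10 = 3·3 + 1, 3 = 3·1).
Back-substituting, 1183·(-65) + 216·(356) = 1.
Scale by 5621757: one solution is (-365414205, 2001345492). Reduce p mod 216: (123, 25353).
General: p = 123 + 216t, q = 25353 - 1183t.
p ≥ 0 ⇒ t ≥ 0; q ≥ 0 ⇒ t ≤ 21. So t ∈ [0, 21]: 22 solutions.

22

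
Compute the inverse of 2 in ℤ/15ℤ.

gcd(15, 2) = 1  (15 = 7·2 + 1, 2 = 2·1).
Back-substituting, 2·(-7) + 15·(1) = 1.
So 2·-7 ≡ 1 (mod 15), and -7 mod 15 = 8.

8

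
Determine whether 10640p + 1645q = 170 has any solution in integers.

no

gcd(10640, 1645) = 35  (10640 = 6·1645 + 770, 1645 = 2·770 + 105, 770 = 7·105 + 35, 105 = 3·35).
35 does not divide 170 (remainder 30), so no integer solutions.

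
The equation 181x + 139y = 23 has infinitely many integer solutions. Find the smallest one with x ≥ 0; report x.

gcd(181, 139) = 1.
1 divides 23, so solutions exist.
By Bézout, 181×(-43) + 139×(56) = 1.
Scale by 23/1 = 23: (x₀, y₀) = (-989, 1288).
General solution: x = -989 + 139t, y = 1288 - 181t for integer t.
x ≥ 0: smallest is -989 mod 139 = 123 (at t = 8), with y = -160.

123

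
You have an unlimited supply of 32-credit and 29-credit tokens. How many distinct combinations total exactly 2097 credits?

Need nonnegative integers with 32j + 29k = 2097.
gcd(32, 29) = 1, and 32·(10) + 29·(-11) = 1.
So (j₀, k₀) = (20970, -23067); general j = 20970 + 29t, k = -23067 - 32t.
j ≥ 0 ⇒ t ≥ -723; k ≥ 0 ⇒ t ≤ -721. That's 3 values of t.

3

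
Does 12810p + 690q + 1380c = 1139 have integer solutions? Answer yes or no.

no

gcd(12810, 690) = 30  (12810 = 18·690 + 390, 690 = 1·390 + 300, 390 = 1·300 + 90, 300 = 3·90 + 30, 90 = 3·30).
gcd(30, 1380) = 30.
30 does not divide 1139 (remainder 29), so no integer solutions.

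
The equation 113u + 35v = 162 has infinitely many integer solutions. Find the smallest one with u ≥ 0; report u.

29

gcd(113, 35) = 1.
1 divides 162, so solutions exist.
By Bézout, 113*(-13) + 35*(42) = 1.
Scale by 162/1 = 162: (u₀, v₀) = (-2106, 6804).
General solution: u = -2106 + 35t, v = 6804 - 113t for integer t.
u ≥ 0: smallest is -2106 mod 35 = 29 (at t = 61), with v = -89.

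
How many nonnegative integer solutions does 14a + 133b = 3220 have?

13

gcd(133, 14) = 7.
By Bézout, 14·(-9) + 133·(1) = 7.
One solution: (2, 24).
General: a = 2 + 19t, b = 24 - 2t.
a ≥ 0 ⇒ t ≥ 0; b ≥ 0 ⇒ t ≤ 12. So t ∈ [0, 12]: 13 solutions.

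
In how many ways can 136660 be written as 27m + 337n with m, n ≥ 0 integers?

15

gcd(337, 27) = 1  (337 = 12·27 + 13, 27 = 2·13 + 1, 13 = 13·1).
Back-substituting, 27·(25) + 337·(-2) = 1.
Scale by 136660: one solution is (3416500, -273320). Reduce m mod 337: (331, 379).
General: m = 331 + 337t, n = 379 - 27t.
m ≥ 0 ⇒ t ≥ 0; n ≥ 0 ⇒ t ≤ 14. So t ∈ [0, 14]: 15 solutions.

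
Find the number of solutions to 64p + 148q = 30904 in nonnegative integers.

gcd(148, 64) = 4.
By Bézout, 64*(7) + 148*(-3) = 4.
One solution: (25, 198).
General: p = 25 + 37t, q = 198 - 16t.
p ≥ 0 ⇒ t ≥ 0; q ≥ 0 ⇒ t ≤ 12. So t ∈ [0, 12]: 13 solutions.

13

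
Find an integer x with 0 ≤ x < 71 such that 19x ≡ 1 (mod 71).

gcd(71, 19) = 1.
By Bézout, 19·(15) + 71·(-4) = 1.
So 19·15 ≡ 1 (mod 71), and 15 mod 71 = 15.

15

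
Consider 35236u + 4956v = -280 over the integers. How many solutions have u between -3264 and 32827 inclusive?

gcd(35236, 4956) = 4.
By Bézout, 35236*(82) + 4956*(-583) = 4.
Particular solution: (455, -3235).
General solution: u = 455 + 1239t, v = -3235 - 8809t for integer t.
-3264 ≤ 455 + 1239t ≤ 32827 gives t ∈ [-3, 26], which is 30 values.

30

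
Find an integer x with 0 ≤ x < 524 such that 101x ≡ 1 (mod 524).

gcd(524, 101) = 1.
By Bézout, 101×(-83) + 524×(16) = 1.
So 101×-83 ≡ 1 (mod 524), and -83 mod 524 = 441.

441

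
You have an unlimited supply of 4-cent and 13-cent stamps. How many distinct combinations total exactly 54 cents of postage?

Need nonnegative integers with 4j + 13k = 54.
gcd(4, 13) = 1, and 4·(-3) + 13·(1) = 1.
So (j₀, k₀) = (-162, 54); general j = -162 + 13t, k = 54 - 4t.
j ≥ 0 ⇒ t ≥ 13; k ≥ 0 ⇒ t ≤ 13. That's 1 value of t.

1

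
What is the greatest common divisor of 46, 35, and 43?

gcd(46, 35) = 1.
gcd(1, 43) = 1.

1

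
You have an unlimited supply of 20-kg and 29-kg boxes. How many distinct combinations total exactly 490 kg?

1

Need nonnegative integers with 20j + 29k = 490.
gcd(20, 29) = 1, and 20·(-13) + 29·(9) = 1.
So (j₀, k₀) = (-6370, 4410); general j = -6370 + 29t, k = 4410 - 20t.
j ≥ 0 ⇒ t ≥ 220; k ≥ 0 ⇒ t ≤ 220. That's 1 value of t.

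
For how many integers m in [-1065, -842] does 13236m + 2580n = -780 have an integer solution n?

1

gcd(13236, 2580) = 12  (13236 = 5×2580 + 336, 2580 = 7×336 + 228, 336 = 1×228 + 108, 228 = 2×108 + 12, 108 = 9×12).
Back-substituting, 13236×(-23) + 2580×(118) = 12.
Scale by -65: particular solution (1495, -7670); reduce m mod 215: (205, -1052).
General solution: m = 205 + 215t, n = -1052 - 1103t for integer t.
-1065 ≤ 205 + 215t ≤ -842 gives t ∈ [-5, -5], which is 1 value.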